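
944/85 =11 + 9/85 = 11.11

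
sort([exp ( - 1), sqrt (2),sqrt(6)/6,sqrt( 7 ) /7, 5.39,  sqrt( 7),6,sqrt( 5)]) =[ exp( - 1 ),  sqrt( 7)/7, sqrt ( 6) /6, sqrt( 2), sqrt( 5 ), sqrt(7), 5.39, 6]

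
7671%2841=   1989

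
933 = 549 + 384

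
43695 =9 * 4855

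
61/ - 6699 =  - 1+6638/6699 = -  0.01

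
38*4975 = 189050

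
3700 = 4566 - 866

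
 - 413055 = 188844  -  601899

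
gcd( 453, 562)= 1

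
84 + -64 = 20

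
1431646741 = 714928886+716717855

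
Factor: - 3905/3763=- 55/53=- 5^1*11^1*53^(- 1) 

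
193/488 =193/488=0.40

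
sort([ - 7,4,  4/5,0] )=[ - 7, 0,4/5,4 ]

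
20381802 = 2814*7243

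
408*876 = 357408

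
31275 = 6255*5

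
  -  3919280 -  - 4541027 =621747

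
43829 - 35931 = 7898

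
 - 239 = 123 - 362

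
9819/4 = 2454 + 3/4= 2454.75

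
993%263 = 204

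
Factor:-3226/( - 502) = 251^( - 1)*1613^1 =1613/251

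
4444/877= 5 +59/877 =5.07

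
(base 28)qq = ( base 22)1c6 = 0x2f2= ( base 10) 754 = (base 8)1362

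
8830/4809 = 1  +  4021/4809 = 1.84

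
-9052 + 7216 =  - 1836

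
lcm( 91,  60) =5460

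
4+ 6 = 10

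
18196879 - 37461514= - 19264635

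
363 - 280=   83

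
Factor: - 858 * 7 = -2^1 * 3^1*7^1 * 11^1*13^1 = -6006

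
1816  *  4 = 7264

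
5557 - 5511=46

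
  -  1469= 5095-6564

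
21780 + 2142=23922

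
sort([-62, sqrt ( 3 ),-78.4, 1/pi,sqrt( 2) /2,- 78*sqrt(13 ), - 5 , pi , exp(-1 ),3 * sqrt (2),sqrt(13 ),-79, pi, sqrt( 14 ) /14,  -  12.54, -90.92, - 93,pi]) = [-78 * sqrt( 13 ),-93, - 90.92, - 79, - 78.4,-62, - 12.54, - 5,sqrt( 14)/14,1/pi,exp(-1),sqrt(2)/2,sqrt (3),pi , pi, pi, sqrt (13 ), 3*sqrt(2)]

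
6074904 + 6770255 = 12845159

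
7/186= 7/186 =0.04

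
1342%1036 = 306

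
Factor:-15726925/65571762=  -  2^( - 1)*3^(  -  1 ) * 5^2*79^1 * 137^ (  -  1 )* 241^(  -  1 )*331^(-1 ) * 7963^1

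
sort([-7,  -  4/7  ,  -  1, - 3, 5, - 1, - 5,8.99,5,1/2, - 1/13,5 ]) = [-7, - 5, - 3, - 1, - 1 , - 4/7,-1/13, 1/2, 5,5,5 , 8.99]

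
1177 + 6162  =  7339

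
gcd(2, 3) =1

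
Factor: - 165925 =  - 5^2*6637^1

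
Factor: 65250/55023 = 21750/18341 = 2^1*3^1 * 5^3*29^1 * 18341^ ( - 1 )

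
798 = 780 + 18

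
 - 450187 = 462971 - 913158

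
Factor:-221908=  -  2^2 * 29^1  *1913^1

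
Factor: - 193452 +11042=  - 182410=   - 2^1  *  5^1* 17^1 *29^1*37^1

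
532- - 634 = 1166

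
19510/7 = 19510/7 = 2787.14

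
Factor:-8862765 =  - 3^1*5^1 *41^1*14411^1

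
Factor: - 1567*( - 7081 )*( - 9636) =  - 106920352572 = -2^2*3^1*11^1*73^2*97^1*1567^1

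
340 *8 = 2720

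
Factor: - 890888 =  - 2^3 * 193^1*577^1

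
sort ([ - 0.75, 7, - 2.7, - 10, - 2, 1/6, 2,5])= [ - 10, - 2.7, - 2, - 0.75, 1/6,2,5, 7 ] 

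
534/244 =267/122 = 2.19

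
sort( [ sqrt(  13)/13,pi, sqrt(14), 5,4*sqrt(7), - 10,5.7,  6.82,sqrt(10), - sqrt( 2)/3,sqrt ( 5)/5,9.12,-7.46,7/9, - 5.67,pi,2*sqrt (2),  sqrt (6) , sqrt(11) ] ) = [ - 10,- 7.46, -5.67, - sqrt( 2) /3, sqrt( 13)/13, sqrt ( 5)/5,7/9,sqrt( 6 ), 2*sqrt(2), pi,pi,sqrt (10),sqrt(11), sqrt(14),5,5.7,6.82,9.12,4*sqrt(7) ] 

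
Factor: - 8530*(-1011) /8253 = 2874610/2751 = 2^1*3^( - 1)*5^1*7^( -1)*131^( - 1) * 337^1*853^1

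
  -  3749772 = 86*( - 43602 )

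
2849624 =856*3329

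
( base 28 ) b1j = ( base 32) 8ev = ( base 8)20737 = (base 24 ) F17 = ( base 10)8671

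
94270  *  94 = 8861380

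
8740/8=1092 + 1/2 = 1092.50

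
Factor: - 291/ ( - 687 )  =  97/229=97^1*229^( - 1) 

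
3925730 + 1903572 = 5829302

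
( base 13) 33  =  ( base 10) 42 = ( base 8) 52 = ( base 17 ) 28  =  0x2A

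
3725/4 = 931 + 1/4 = 931.25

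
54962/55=999 + 17/55 = 999.31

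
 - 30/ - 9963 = 10/3321 = 0.00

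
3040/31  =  3040/31  =  98.06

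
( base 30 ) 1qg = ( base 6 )11504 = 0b11010100000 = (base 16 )6A0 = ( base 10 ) 1696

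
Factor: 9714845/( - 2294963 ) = - 5^1*7^1*11^(-1 )*23^(  -  1 )*47^( - 1 ) * 193^( - 1 )*277567^1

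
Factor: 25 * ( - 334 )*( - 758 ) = 2^2*5^2*167^1*379^1 =6329300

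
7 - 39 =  - 32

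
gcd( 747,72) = 9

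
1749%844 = 61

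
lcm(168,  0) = 0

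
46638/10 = 23319/5 = 4663.80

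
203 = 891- 688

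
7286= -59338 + 66624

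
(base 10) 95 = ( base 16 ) 5f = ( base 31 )32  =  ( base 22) 47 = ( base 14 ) 6b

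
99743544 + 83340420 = 183083964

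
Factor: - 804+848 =2^2*11^1  =  44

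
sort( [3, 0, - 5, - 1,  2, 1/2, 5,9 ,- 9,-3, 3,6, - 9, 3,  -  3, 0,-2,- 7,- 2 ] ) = [  -  9, - 9, - 7,-5,  -  3,- 3, - 2, - 2, - 1, 0,0, 1/2 , 2,3, 3, 3, 5, 6, 9 ]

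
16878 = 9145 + 7733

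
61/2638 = 61/2638 = 0.02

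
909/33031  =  909/33031 = 0.03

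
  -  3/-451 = 3/451 = 0.01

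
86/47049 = 86/47049 = 0.00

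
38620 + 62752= 101372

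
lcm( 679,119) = 11543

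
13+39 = 52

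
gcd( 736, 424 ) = 8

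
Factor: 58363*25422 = 2^1*3^1*19^1*223^1*58363^1=1483704186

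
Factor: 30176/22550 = 368/275 = 2^4 *5^ ( - 2 ) * 11^( -1 )*23^1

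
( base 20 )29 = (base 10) 49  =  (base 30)1J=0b110001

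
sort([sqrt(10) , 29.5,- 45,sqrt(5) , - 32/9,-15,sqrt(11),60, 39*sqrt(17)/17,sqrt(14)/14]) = [-45, - 15 , -32/9,sqrt( 14)/14,sqrt( 5 ) , sqrt (10), sqrt( 11 ),39*sqrt(17 )/17,29.5,60]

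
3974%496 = 6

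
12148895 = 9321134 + 2827761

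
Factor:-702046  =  -2^1 * 351023^1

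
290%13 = 4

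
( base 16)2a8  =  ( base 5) 10210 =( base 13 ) 404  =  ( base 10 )680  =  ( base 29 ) ND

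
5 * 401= 2005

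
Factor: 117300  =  2^2 * 3^1 * 5^2*17^1 * 23^1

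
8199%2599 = 402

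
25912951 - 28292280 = -2379329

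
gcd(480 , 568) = 8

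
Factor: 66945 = 3^1*5^1 * 4463^1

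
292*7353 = 2147076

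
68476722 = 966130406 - 897653684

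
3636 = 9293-5657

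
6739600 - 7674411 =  - 934811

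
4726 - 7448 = - 2722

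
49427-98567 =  - 49140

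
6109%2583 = 943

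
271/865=271/865 = 0.31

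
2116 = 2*1058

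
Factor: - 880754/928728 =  - 2^( - 2 )*3^ (-2 )*7^1* 53^1*1187^1*12899^( - 1)  =  -440377/464364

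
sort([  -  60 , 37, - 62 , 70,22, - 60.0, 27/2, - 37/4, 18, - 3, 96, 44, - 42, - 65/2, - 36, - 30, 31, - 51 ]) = [ -62, - 60,  -  60.0, -51, - 42,  -  36, - 65/2, - 30 , - 37/4, - 3, 27/2 , 18,22, 31,37,44,70,  96]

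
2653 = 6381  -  3728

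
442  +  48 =490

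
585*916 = 535860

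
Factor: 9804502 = 2^1*59^1*83089^1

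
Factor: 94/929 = 2^1*47^1*929^( - 1 )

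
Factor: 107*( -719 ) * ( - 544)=41851552 = 2^5*17^1*107^1 * 719^1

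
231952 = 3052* 76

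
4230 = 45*94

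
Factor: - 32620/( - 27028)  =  35/29=5^1  *  7^1*29^( - 1)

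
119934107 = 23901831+96032276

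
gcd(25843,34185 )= 43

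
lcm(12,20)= 60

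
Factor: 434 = 2^1 * 7^1*31^1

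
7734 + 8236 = 15970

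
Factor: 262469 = 262469^1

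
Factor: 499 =499^1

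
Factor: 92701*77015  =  5^1*7^1 * 17^1*19^1*41^1*73^1*211^1 = 7139367515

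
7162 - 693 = 6469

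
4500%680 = 420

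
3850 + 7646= 11496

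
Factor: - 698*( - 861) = 2^1 * 3^1*7^1*41^1*349^1 = 600978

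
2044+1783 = 3827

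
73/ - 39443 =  - 73/39443 = - 0.00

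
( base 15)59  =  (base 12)70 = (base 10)84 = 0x54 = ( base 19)48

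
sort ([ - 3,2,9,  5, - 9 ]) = [ -9, - 3,2,5, 9]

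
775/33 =775/33 = 23.48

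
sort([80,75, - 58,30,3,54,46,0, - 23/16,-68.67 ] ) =[ - 68.67, -58, - 23/16,0 , 3,30,46,54,  75,80 ] 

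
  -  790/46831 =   -  1 + 46041/46831 = - 0.02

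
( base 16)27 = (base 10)39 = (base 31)18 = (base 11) 36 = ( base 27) 1C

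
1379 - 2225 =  - 846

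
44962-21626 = 23336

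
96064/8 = 12008 = 12008.00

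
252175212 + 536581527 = 788756739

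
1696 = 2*848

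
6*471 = 2826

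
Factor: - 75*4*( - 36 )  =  10800  =  2^4*3^3*5^2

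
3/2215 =3/2215=0.00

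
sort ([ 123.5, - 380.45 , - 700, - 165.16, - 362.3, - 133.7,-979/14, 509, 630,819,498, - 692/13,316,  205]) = [-700, - 380.45 , - 362.3,- 165.16,  -  133.7,- 979/14, - 692/13, 123.5, 205, 316, 498, 509,630, 819]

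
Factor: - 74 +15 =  - 59 = -59^1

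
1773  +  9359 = 11132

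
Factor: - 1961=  - 37^1*53^1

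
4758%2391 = 2367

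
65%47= 18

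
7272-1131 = 6141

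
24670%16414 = 8256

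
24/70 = 12/35 =0.34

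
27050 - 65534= - 38484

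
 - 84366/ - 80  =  42183/40 = 1054.58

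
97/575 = 97/575  =  0.17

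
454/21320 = 227/10660 = 0.02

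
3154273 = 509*6197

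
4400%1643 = 1114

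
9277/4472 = 9277/4472 = 2.07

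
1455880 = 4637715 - 3181835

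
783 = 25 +758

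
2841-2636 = 205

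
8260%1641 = 55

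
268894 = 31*8674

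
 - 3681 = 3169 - 6850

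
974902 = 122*7991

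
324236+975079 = 1299315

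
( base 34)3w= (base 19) 71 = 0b10000110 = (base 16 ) 86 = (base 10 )134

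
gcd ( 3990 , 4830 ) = 210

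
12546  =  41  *306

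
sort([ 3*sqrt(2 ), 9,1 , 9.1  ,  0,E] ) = [ 0, 1, E, 3*sqrt( 2 ), 9, 9.1] 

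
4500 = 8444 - 3944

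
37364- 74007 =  - 36643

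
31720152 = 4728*6709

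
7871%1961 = 27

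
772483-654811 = 117672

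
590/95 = 118/19 = 6.21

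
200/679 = 200/679=0.29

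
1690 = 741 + 949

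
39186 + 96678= 135864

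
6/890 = 3/445 = 0.01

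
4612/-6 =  - 769 + 1/3 = - 768.67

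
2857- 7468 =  - 4611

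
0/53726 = 0  =  0.00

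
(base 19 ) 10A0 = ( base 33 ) 6fk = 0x1b89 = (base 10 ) 7049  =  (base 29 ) 8B2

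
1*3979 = 3979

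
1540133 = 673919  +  866214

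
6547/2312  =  6547/2312 = 2.83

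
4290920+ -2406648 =1884272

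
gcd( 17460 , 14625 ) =45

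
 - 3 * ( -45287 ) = 135861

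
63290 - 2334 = 60956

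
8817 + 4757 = 13574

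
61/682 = 61/682 = 0.09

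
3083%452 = 371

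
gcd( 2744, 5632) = 8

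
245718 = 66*3723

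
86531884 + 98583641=185115525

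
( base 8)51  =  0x29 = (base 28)1d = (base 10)41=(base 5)131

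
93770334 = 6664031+87106303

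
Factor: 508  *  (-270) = -2^3*3^3*5^1 * 127^1 = -137160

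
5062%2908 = 2154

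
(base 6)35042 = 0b1001110000010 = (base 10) 4994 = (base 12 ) 2a82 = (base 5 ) 124434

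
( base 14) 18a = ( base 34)9c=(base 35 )93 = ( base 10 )318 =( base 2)100111110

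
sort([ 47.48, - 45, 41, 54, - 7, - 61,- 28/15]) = [ - 61, - 45,  -  7, - 28/15,  41, 47.48, 54 ]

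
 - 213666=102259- 315925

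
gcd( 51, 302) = 1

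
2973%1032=909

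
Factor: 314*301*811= 2^1*7^1*43^1*157^1*811^1  =  76650854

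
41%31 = 10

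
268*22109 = 5925212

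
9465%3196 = 3073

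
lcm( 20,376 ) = 1880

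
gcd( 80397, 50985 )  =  9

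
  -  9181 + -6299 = - 15480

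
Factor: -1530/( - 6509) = 2^1*3^2*5^1*17^1 * 23^(- 1) * 283^( - 1 )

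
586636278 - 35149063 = 551487215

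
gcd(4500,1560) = 60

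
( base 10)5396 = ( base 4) 1110110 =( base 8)12424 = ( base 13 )25C1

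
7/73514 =1/10502 = 0.00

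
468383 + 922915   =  1391298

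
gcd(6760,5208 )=8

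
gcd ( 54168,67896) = 24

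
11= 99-88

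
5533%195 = 73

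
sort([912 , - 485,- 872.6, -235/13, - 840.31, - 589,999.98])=[  -  872.6, - 840.31 , - 589, - 485 , - 235/13, 912, 999.98]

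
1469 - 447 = 1022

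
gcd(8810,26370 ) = 10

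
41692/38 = 1097+3/19 = 1097.16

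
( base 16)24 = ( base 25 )1b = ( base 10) 36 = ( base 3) 1100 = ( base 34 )12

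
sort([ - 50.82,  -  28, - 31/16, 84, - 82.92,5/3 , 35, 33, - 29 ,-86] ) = [ - 86,  -  82.92, - 50.82, - 29 ,  -  28, - 31/16, 5/3, 33 , 35, 84 ]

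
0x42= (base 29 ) 28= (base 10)66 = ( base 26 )2e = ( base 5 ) 231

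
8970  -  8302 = 668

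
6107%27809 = 6107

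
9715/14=693+13/14 = 693.93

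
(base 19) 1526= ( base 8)21004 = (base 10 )8708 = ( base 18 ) 18FE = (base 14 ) 3260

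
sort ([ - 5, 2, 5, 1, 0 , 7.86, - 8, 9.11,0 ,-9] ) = [- 9,-8, - 5, 0,  0, 1,2,  5,7.86,9.11] 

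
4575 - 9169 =- 4594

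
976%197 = 188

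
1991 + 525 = 2516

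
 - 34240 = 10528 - 44768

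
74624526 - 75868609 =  - 1244083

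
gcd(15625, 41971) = 1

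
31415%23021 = 8394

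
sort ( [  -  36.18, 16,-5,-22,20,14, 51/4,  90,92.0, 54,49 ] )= [ - 36.18,  -  22, - 5 , 51/4,14,16,20, 49,54,90, 92.0 ] 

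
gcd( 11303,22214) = 1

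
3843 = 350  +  3493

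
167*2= 334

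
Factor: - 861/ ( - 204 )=287/68 = 2^ (-2) * 7^1*17^( -1)*41^1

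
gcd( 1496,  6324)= 68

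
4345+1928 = 6273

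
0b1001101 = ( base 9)85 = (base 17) 49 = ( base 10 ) 77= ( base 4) 1031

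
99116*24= 2378784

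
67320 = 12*5610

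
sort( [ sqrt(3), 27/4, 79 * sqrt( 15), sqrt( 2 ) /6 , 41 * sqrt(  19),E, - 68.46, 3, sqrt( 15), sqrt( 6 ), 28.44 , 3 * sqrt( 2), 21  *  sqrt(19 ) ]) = [ - 68.46, sqrt ( 2)/6,sqrt( 3), sqrt( 6 ),E, 3,sqrt ( 15 ) , 3*sqrt( 2 ),  27/4, 28.44, 21*sqrt ( 19), 41*sqrt( 19),79 * sqrt( 15) ]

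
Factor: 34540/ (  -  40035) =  - 2^2*3^(-1)*11^1*17^ (-1) = -44/51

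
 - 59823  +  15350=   -  44473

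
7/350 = 1/50=0.02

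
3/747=1/249 = 0.00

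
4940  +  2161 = 7101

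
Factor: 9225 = 3^2*5^2*41^1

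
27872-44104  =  -16232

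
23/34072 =23/34072 =0.00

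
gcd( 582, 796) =2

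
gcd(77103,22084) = 1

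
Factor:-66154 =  - 2^1*11^1*31^1 * 97^1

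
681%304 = 73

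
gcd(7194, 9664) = 2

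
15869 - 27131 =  - 11262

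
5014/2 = 2507 = 2507.00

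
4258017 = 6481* 657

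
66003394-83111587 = - 17108193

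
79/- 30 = -79/30 = - 2.63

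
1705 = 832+873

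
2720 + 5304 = 8024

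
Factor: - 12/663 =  - 2^2*13^( - 1)*17^( - 1) = - 4/221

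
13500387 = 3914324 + 9586063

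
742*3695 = 2741690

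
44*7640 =336160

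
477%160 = 157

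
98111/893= 98111/893 = 109.87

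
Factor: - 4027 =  - 4027^1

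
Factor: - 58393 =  - 58393^1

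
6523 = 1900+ 4623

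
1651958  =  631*2618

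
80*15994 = 1279520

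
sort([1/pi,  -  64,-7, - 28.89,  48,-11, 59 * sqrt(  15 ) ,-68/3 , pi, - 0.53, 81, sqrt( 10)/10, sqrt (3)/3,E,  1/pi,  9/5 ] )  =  [ - 64 , - 28.89,  -  68/3, - 11,-7,  -  0.53 , sqrt( 10) /10, 1/pi, 1/pi , sqrt(3 ) /3, 9/5, E, pi , 48 , 81,59  *sqrt ( 15) ] 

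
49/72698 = 49/72698= 0.00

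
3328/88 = 416/11 = 37.82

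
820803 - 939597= -118794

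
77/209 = 7/19 = 0.37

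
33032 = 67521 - 34489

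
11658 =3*3886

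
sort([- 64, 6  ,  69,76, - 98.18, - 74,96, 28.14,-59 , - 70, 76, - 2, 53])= [ - 98.18 , - 74, - 70,-64, - 59  , - 2, 6, 28.14, 53,69, 76, 76, 96]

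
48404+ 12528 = 60932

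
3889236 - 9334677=-5445441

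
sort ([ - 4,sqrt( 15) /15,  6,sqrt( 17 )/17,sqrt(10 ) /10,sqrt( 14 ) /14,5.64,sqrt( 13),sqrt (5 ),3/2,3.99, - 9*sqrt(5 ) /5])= [-9*sqrt(5 ) /5,-4, sqrt( 17)/17, sqrt(15)/15,sqrt( 14)/14 , sqrt( 10) /10, 3/2, sqrt( 5 ),sqrt( 13 ),3.99,5.64, 6]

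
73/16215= 73/16215 = 0.00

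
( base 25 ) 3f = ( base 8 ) 132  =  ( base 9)110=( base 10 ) 90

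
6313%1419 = 637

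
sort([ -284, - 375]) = [-375, - 284]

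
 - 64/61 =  - 2 + 58/61 =- 1.05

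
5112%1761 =1590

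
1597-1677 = - 80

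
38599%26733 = 11866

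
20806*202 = 4202812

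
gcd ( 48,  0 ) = 48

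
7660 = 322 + 7338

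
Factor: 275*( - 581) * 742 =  - 2^1*5^2 * 7^2*11^1*53^1*83^1 = - 118553050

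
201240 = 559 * 360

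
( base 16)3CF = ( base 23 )1J9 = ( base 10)975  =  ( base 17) 366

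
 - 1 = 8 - 9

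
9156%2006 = 1132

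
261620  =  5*52324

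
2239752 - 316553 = 1923199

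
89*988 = 87932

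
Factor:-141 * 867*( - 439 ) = 53666433  =  3^2*17^2* 47^1* 439^1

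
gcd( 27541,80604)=1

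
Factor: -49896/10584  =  -3^1*7^( - 1)*11^1 = -33/7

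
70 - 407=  -337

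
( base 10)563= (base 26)lh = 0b1000110011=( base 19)1AC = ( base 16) 233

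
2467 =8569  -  6102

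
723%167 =55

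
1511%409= 284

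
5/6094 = 5/6094 = 0.00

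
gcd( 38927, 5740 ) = 7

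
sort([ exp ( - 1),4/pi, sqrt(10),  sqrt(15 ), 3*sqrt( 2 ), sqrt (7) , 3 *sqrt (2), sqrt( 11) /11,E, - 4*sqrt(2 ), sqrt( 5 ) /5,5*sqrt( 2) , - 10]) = [ - 10, - 4*sqrt(2), sqrt(11 )/11  ,  exp( - 1), sqrt( 5) /5,  4/pi, sqrt (7), E,sqrt(10),sqrt( 15 ), 3*sqrt (2),3 * sqrt(2),5*sqrt(2)] 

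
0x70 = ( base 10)112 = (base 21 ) 57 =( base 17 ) 6A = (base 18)64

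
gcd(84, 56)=28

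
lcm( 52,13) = 52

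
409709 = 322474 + 87235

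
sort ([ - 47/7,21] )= [  -  47/7, 21] 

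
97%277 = 97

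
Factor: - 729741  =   - 3^1 * 347^1 * 701^1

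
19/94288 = 19/94288=0.00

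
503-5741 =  - 5238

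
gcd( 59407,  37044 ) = 1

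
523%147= 82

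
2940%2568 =372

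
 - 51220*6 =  - 307320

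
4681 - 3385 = 1296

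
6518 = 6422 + 96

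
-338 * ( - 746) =252148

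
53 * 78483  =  4159599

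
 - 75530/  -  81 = 75530/81 = 932.47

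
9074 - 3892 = 5182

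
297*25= 7425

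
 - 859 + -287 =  - 1146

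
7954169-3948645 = 4005524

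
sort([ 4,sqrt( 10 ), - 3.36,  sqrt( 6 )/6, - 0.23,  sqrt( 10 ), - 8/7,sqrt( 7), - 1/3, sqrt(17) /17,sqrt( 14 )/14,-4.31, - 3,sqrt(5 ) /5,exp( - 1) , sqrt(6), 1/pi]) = [ - 4.31, - 3.36, - 3,  -  8/7, - 1/3, - 0.23,sqrt(17)/17,sqrt( 14)/14,1/pi, exp ( - 1 ),sqrt( 6 ) /6,sqrt ( 5 )/5,sqrt(  6 ), sqrt(7),sqrt( 10 ),sqrt( 10), 4]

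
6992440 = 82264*85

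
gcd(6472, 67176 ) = 8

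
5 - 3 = 2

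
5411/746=7 + 189/746=7.25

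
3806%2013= 1793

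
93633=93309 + 324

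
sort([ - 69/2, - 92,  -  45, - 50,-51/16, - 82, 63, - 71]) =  [ - 92, - 82, - 71, - 50, - 45, - 69/2, - 51/16,  63] 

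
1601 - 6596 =-4995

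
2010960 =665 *3024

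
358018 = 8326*43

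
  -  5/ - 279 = 5/279 = 0.02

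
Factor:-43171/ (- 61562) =2^( - 1 )*23^1*1877^1 * 30781^( - 1 )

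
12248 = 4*3062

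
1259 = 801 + 458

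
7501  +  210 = 7711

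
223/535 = 223/535 = 0.42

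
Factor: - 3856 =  - 2^4 * 241^1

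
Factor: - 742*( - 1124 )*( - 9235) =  - 2^3*5^1*7^1 * 53^1*281^1*1847^1 = - 7702063880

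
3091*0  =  0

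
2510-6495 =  - 3985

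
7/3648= 7/3648 = 0.00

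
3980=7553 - 3573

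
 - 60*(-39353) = 2361180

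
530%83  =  32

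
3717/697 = 5 + 232/697 = 5.33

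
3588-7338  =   - 3750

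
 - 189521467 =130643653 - 320165120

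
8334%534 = 324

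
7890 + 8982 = 16872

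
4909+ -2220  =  2689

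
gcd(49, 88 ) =1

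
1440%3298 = 1440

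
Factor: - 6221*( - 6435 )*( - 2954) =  - 2^1*3^2*5^1*7^1 *11^1*13^1* 211^1*6221^1 = - 118254926790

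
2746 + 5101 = 7847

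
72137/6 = 72137/6 = 12022.83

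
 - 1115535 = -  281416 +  - 834119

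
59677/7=59677/7 = 8525.29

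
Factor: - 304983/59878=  - 927/182 = -2^( - 1 ) * 3^2 * 7^(- 1 )*13^( - 1 )* 103^1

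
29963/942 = 29963/942= 31.81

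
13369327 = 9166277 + 4203050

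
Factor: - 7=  - 7^1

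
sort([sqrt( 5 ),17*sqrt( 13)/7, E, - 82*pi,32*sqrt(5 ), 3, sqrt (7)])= [  -  82 *pi,sqrt( 5), sqrt( 7),E, 3, 17*sqrt( 13 )/7, 32* sqrt(5) ] 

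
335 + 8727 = 9062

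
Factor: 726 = 2^1*3^1* 11^2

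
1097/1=1097 = 1097.00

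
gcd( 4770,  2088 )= 18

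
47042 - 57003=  -9961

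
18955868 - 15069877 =3885991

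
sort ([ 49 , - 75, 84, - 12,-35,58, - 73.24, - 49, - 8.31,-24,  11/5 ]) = [ - 75,-73.24, - 49,  -  35, - 24, - 12, - 8.31, 11/5, 49, 58  ,  84]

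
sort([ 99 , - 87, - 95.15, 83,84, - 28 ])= [ - 95.15,  -  87, - 28 , 83 , 84, 99]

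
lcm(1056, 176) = 1056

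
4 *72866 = 291464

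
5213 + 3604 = 8817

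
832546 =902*923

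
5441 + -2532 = 2909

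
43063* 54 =2325402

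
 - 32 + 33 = 1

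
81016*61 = 4941976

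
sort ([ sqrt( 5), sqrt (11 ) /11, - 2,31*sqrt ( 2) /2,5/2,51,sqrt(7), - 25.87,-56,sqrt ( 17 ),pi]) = [ - 56, - 25.87 , - 2,sqrt(11)/11,sqrt(5),5/2,sqrt( 7),pi,sqrt(17 ),31 * sqrt( 2)/2 , 51]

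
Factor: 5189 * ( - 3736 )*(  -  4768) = 2^8*149^1*467^1 * 5189^1= 92432943872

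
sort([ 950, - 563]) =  [-563,950 ]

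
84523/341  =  84523/341 = 247.87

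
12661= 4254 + 8407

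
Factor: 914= 2^1*457^1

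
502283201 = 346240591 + 156042610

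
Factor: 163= 163^1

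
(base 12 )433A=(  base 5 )214030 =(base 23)DM7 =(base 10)7390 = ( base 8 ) 16336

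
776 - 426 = 350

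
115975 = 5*23195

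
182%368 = 182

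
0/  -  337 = 0/1= - 0.00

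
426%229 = 197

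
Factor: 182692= 2^2*45673^1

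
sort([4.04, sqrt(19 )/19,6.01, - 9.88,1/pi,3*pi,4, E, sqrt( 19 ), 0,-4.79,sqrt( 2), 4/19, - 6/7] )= [- 9.88, - 4.79, - 6/7, 0, 4/19,sqrt( 19 )/19,1/pi, sqrt( 2),  E,4 , 4.04, sqrt(19),6.01,  3*pi]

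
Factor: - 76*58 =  - 2^3*19^1*29^1 = - 4408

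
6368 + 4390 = 10758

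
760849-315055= 445794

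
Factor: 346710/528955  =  2^1*3^1*7^( - 1)*13^1*17^( - 1 ) = 78/119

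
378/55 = 378/55=6.87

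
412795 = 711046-298251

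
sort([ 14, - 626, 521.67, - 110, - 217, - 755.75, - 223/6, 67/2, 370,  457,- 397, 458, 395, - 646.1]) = [ - 755.75 , - 646.1, - 626,  -  397, - 217, - 110, - 223/6, 14, 67/2,370,395 , 457,458, 521.67 ] 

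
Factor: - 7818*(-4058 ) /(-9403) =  - 31725444/9403 = - 2^2*  3^1  *1303^1*2029^1*9403^ (  -  1)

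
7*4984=34888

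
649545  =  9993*65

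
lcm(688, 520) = 44720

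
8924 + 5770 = 14694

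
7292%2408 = 68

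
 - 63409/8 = - 63409/8= - 7926.12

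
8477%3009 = 2459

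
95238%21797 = 8050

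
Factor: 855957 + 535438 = 5^1*278279^1= 1391395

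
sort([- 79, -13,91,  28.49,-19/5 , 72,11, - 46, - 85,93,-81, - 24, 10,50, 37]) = [-85,-81,-79,-46 ,-24,-13,  -  19/5, 10, 11,28.49,37,  50,  72 , 91,93]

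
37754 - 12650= 25104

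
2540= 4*635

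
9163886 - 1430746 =7733140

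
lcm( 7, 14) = 14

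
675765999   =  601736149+74029850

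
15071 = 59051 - 43980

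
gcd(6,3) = 3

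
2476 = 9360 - 6884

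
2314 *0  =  0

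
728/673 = 1  +  55/673=1.08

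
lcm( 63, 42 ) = 126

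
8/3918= 4/1959 =0.00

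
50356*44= 2215664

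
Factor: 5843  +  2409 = 2^2*2063^1  =  8252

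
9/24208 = 9/24208 = 0.00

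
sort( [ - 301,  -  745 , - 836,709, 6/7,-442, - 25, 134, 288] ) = [ - 836,-745, - 442, - 301 , -25, 6/7, 134, 288,709] 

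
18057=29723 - 11666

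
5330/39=410/3 = 136.67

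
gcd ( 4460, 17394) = 446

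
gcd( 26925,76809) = 3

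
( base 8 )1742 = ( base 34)t8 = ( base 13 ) 5B6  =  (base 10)994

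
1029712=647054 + 382658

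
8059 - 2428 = 5631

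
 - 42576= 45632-88208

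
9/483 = 3/161= 0.02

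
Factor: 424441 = 19^1 * 89^1*251^1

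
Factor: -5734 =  - 2^1*47^1*61^1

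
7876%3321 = 1234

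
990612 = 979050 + 11562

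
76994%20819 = 14537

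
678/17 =678/17 = 39.88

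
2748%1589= 1159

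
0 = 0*248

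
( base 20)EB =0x123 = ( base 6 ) 1203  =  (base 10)291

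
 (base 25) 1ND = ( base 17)436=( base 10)1213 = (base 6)5341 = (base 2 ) 10010111101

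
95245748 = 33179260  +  62066488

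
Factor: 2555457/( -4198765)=-3^1*5^(-1 )*17^1*23^( - 1 )*29^( - 1)*89^1*563^1*1259^( - 1)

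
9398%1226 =816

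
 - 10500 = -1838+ - 8662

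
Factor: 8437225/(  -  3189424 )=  - 2^( - 4)*5^2*7^( - 1 ) * 28477^( - 1)*337489^1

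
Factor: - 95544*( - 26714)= 2552362416=2^4*3^2*19^2*37^1*1327^1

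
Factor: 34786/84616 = 17393/42308 = 2^( - 2)*7^ ( - 1)*1511^(-1)*17393^1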